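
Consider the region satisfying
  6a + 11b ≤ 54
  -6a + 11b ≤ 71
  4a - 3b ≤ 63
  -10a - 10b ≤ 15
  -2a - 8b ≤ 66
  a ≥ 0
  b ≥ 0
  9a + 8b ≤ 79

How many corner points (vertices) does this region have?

4

Of the 28 pairwise boundary intersections, those satisfying every inequality are:
  (0, 54/11)
  (437/51, 4/17)
  (0, 0)
  (79/9, 0)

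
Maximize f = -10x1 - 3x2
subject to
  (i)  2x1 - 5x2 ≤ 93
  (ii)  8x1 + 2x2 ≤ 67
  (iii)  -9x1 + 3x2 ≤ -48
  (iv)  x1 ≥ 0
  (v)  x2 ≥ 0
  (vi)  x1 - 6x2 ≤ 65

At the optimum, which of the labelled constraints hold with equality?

(iii) and (v)

Extreme points and f = -10x1 - 3x2:
  (99/14, 73/14) → f = -1209/14
  (67/8, 0) → f = -335/4
  (16/3, 0) → f = -160/3

The maximum is at (16/3, 0). Substituting into each constraint, equality holds for (iii) and (v); the remaining constraints have slack.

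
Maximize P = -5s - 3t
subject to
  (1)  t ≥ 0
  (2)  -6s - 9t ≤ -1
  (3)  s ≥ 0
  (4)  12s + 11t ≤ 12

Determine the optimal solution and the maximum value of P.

s = 0, t = 1/9, maximum P = -1/3

Vertices and P = -5s - 3t:
  (1/6, 0) → P = -5/6
  (1, 0) → P = -5
  (0, 1/9) → P = -1/3
  (0, 12/11) → P = -36/11

The binding constraints are -6s - 9t = -1 and s = 0.
Solving simultaneously gives s = 0, t = 1/9.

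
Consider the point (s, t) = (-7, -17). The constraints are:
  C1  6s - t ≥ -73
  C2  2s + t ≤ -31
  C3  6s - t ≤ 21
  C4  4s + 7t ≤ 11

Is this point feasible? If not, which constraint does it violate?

C1: -25 ≥ -73 ✓
C2: -31 ≤ -31 ✓
C3: -25 ≤ 21 ✓
C4: -147 ≤ 11 ✓

feasible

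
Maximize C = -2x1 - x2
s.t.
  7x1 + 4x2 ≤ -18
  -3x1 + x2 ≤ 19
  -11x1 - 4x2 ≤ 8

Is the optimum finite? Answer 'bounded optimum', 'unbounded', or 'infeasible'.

unbounded

From the feasible point (5/2, -71/8), moving in the direction (4, -11) keeps every constraint satisfied while C increases without bound.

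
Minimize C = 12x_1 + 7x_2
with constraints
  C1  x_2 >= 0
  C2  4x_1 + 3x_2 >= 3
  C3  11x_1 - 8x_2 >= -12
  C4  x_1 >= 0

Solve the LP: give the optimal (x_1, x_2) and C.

Extreme points and C = 12x_1 + 7x_2:
  (3/4, 0) → C = 9
  (0, 1) → C = 7
  (0, 3/2) → C = 21/2
The feasible region is unbounded (it extends along (1, 0), (8, 11)), but C strictly increases along every unbounded feasible direction, so there is no improving ray and the minimum is attained at a vertex.

The optimum lies where 4x_1 + 3x_2 = 3 and x_1 = 0.
Solving simultaneously gives x_1 = 0, x_2 = 1.

x_1 = 0, x_2 = 1, minimum C = 7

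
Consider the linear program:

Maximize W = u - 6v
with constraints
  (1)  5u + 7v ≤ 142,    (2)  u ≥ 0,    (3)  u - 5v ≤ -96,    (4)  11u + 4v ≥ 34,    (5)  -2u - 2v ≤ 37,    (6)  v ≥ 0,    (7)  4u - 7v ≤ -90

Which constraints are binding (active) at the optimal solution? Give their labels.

(2) and (3)

Extreme points and W = u - 6v:
  (0, 142/7) → W = -852/7
  (19/16, 311/16) → W = -1847/16
  (0, 96/5) → W = -576/5

The maximum is at (0, 96/5). Substituting into each constraint, equality holds for (2) and (3); the remaining constraints have slack.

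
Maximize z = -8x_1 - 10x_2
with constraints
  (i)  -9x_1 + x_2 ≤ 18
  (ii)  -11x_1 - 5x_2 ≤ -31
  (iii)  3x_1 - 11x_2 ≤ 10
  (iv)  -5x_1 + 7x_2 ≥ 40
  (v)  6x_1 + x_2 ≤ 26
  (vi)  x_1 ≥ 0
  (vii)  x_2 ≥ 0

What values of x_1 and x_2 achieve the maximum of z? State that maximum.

x_1 = 1/6, x_2 = 35/6, maximum z = -179/3

Feasible corners and z = -8x_1 - 10x_2:
  (8/15, 114/5) → z = -3484/15
  (0, 18) → z = -180
  (1/6, 35/6) → z = -179/3
  (0, 31/5) → z = -62
  (142/47, 370/47) → z = -4836/47

The binding constraints are -11x_1 - 5x_2 = -31 and -5x_1 + 7x_2 = 40.
Solving simultaneously gives x_1 = 1/6, x_2 = 35/6.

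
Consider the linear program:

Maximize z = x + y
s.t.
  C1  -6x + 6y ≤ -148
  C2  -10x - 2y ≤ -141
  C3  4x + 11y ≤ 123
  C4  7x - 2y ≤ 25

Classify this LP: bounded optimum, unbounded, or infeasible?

The boundaries -6x + 6y = -148 and -10x - 2y = -141 meet at (571/36, -317/36), but that point violates 7x - 2y ≤ 25. Every candidate vertex is excluded by some other constraint, so the feasible region is empty.

infeasible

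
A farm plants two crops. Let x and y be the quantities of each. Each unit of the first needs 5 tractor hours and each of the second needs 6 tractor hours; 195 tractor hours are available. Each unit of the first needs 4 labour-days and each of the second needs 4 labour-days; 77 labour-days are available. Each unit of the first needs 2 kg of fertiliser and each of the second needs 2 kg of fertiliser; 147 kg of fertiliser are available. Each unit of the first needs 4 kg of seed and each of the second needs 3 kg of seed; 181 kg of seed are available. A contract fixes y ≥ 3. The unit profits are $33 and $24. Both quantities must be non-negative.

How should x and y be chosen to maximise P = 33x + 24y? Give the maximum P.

Vertices and P = 33x + 24y:
  (0, 77/4) → P = 462
  (0, 3) → P = 72
  (65/4, 3) → P = 2433/4

The binding constraints are 4x + 4y = 77 and y = 3.
Solving simultaneously gives x = 65/4, y = 3.

x = 65/4, y = 3, maximum P = 2433/4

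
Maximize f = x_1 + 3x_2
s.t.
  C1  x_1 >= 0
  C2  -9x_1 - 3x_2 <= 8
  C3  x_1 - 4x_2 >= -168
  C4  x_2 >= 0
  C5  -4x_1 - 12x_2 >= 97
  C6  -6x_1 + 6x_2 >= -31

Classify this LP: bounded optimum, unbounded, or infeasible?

infeasible

The boundaries x_1 = 0 and x_1 - 4x_2 = -168 meet at (0, 42), but that point violates -4x_1 - 12x_2 ≥ 97. Every candidate vertex is excluded by some other constraint, so the feasible region is empty.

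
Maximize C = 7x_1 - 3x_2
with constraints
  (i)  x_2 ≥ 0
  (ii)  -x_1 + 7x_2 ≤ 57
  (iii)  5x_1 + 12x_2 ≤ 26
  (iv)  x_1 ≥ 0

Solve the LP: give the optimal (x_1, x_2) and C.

x_1 = 26/5, x_2 = 0, maximum C = 182/5

Feasible corners and C = 7x_1 - 3x_2:
  (26/5, 0) → C = 182/5
  (0, 0) → C = 0
  (0, 13/6) → C = -13/2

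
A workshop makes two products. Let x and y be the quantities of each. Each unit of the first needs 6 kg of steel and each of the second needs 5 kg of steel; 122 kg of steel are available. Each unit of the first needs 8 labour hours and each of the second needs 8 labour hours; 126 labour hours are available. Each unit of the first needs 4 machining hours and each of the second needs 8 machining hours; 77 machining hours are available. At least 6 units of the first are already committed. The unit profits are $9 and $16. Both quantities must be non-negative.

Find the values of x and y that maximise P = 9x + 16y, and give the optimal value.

x = 49/4, y = 7/2, maximum P = 665/4

Extreme points and P = 9x + 16y:
  (63/4, 0) → P = 567/4
  (6, 0) → P = 54
  (49/4, 7/2) → P = 665/4
  (6, 53/8) → P = 160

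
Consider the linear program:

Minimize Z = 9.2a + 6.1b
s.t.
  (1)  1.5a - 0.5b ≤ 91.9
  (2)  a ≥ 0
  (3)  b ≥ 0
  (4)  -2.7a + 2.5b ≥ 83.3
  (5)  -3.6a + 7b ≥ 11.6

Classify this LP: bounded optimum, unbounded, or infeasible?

Corner points and Z = 9.2a + 6.1b:
  (1357/12, 155.45) → Z = 1193167/600
  (0, 33.32) → Z = 203.252
The feasible region has finitely many vertices and no improving ray; the minimum is 203.252 at (0, 33.32).

bounded optimum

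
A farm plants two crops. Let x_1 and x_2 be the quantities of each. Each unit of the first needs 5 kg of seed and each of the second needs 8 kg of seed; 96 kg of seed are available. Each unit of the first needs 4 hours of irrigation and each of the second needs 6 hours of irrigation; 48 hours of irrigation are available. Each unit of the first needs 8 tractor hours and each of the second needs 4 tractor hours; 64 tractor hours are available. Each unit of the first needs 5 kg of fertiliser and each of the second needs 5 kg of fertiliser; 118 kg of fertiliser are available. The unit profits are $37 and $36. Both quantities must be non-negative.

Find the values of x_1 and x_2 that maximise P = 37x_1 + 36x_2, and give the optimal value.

x_1 = 6, x_2 = 4, maximum P = 366

Corner points and P = 37x_1 + 36x_2:
  (0, 0) → P = 0
  (0, 8) → P = 288
  (8, 0) → P = 296
  (6, 4) → P = 366

At the optimal vertex, 4x_1 + 6x_2 = 48 and 8x_1 + 4x_2 = 64.
Solving simultaneously gives x_1 = 6, x_2 = 4.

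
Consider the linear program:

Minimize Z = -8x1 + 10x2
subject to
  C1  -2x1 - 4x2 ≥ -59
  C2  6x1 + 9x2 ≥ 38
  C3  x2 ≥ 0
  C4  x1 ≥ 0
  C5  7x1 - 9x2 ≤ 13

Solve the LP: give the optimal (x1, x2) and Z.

Extreme points and Z = -8x1 + 10x2:
  (0, 59/4) → Z = 295/2
  (583/46, 387/46) → Z = -397/23
  (0, 38/9) → Z = 380/9
  (51/13, 188/117) → Z = -1792/117

The binding constraints are -2x1 - 4x2 = -59 and 7x1 - 9x2 = 13.
Solving simultaneously gives x1 = 583/46, x2 = 387/46.

x1 = 583/46, x2 = 387/46, minimum Z = -397/23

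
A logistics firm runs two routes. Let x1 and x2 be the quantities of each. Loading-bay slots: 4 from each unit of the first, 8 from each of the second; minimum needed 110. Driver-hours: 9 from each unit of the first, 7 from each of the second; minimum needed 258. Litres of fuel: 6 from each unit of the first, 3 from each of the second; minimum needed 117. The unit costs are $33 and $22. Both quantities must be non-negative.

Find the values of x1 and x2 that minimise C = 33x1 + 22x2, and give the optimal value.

x1 = 3, x2 = 33, minimum C = 825

Corner points and C = 33x1 + 22x2:
  (0, 39) → C = 858
  (86/3, 0) → C = 946
  (3, 33) → C = 825
The feasible region is unbounded (it extends along (0, 1), (1, 0)), but C strictly increases along every unbounded feasible direction, so there is no improving ray and the minimum is attained at a vertex.

The binding constraints are 9x1 + 7x2 = 258 and 6x1 + 3x2 = 117.
Solving simultaneously gives x1 = 3, x2 = 33.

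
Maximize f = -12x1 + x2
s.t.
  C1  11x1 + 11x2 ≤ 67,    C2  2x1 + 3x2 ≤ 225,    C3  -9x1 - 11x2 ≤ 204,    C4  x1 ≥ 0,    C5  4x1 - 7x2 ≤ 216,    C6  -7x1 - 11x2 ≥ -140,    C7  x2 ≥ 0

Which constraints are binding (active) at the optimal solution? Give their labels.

Corner points and f = -12x1 + x2:
  (0, 67/11) → f = 67/11
  (67/11, 0) → f = -804/11
  (0, 0) → f = 0

The maximum is at (0, 67/11). Substituting into each constraint, equality holds for C1 and C4; the remaining constraints have slack.

C1 and C4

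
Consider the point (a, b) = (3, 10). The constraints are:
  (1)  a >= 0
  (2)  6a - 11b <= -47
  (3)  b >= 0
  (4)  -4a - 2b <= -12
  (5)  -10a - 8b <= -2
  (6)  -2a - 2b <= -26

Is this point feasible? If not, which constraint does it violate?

feasible

(1): 3 ≥ 0 ✓
(2): -92 ≤ -47 ✓
(3): 10 ≥ 0 ✓
(4): -32 ≤ -12 ✓
(5): -110 ≤ -2 ✓
(6): -26 ≤ -26 ✓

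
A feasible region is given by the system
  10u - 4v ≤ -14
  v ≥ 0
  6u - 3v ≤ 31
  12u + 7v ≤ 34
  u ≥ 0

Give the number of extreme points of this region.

3

Of the 10 pairwise boundary intersections, those satisfying every inequality are:
  (19/59, 254/59)
  (0, 7/2)
  (0, 34/7)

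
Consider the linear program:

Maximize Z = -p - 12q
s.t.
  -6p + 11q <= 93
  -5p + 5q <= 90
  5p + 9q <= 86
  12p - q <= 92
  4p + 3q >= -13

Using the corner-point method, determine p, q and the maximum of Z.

Extreme points and Z = -p - 12q:
  (1, 9) → Z = -109
  (-211/31, 147/31) → Z = -1553/31
  (914/113, 572/113) → Z = -7778/113
  (263/40, -131/10) → Z = 1205/8

p = 263/40, q = -131/10, maximum Z = 1205/8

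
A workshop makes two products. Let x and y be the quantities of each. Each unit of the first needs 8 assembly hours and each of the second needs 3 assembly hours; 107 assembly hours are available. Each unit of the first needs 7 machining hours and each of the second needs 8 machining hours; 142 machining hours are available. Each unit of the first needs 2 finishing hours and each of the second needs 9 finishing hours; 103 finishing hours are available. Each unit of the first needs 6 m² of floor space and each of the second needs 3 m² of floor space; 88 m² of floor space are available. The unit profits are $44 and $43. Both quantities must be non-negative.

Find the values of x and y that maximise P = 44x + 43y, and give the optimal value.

x = 10, y = 9, maximum P = 827

Feasible corners and P = 44x + 43y:
  (0, 0) → P = 0
  (0, 103/9) → P = 4429/9
  (107/8, 0) → P = 1177/2
  (10, 9) → P = 827
  (454/47, 437/47) → P = 38767/47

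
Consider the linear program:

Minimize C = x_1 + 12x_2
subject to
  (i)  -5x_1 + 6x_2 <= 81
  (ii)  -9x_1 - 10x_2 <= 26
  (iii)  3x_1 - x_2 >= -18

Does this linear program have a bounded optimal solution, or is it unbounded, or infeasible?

unbounded

From the feasible point (-27/13, 153/13), moving in the direction (10, -9) keeps every constraint satisfied while C decreases without bound.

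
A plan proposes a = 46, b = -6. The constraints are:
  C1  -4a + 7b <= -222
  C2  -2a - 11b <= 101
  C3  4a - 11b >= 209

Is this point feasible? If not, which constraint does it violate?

C1: -226 ≤ -222 ✓
C2: -26 ≤ 101 ✓
C3: 250 ≥ 209 ✓

feasible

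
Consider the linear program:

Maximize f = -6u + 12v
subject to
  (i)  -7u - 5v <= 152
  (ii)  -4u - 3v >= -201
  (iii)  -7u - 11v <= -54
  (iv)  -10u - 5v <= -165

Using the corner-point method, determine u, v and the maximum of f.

Feasible corners and f = -6u + 12v:
  (2049/23, -1191/23) → f = -26586/23
  (-51, 135) → f = 1926
  (103/5, -41/5) → f = -222

u = -51, v = 135, maximum f = 1926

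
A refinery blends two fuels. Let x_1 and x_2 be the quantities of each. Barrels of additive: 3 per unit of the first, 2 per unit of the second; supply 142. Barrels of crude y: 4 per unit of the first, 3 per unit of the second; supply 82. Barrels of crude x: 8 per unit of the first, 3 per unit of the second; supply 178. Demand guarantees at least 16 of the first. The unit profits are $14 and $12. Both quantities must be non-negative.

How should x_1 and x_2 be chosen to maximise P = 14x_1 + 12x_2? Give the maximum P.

Extreme points and P = 14x_1 + 12x_2:
  (41/2, 0) → P = 287
  (16, 0) → P = 224
  (16, 6) → P = 296

At the optimal vertex, 4x_1 + 3x_2 = 82 and x_1 = 16.
Solving simultaneously gives x_1 = 16, x_2 = 6.

x_1 = 16, x_2 = 6, maximum P = 296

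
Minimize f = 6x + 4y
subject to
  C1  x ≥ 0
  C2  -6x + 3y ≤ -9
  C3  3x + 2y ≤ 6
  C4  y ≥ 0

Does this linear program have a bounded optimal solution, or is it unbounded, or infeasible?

bounded optimum

Vertices and f = 6x + 4y:
  (12/7, 3/7) → f = 12
  (3/2, 0) → f = 9
  (2, 0) → f = 12
The feasible region has finitely many vertices and no improving ray; the minimum is 9 at (3/2, 0).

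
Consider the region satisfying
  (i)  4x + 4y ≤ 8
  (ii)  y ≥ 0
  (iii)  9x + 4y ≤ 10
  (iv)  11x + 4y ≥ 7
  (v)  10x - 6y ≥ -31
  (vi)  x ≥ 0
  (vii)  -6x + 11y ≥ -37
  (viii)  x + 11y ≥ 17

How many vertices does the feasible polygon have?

Pairwise boundary intersections that survive every other constraint:
  (2/5, 8/5)
  (0, 2)
  (42/95, 143/95)
  (0, 7/4)
  (1/13, 20/13)

5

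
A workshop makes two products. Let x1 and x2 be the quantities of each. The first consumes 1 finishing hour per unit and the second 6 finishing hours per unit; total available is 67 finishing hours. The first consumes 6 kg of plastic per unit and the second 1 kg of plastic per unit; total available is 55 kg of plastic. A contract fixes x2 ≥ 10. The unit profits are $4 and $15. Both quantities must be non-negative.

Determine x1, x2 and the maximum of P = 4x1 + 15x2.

Corner points and P = 4x1 + 15x2:
  (0, 67/6) → P = 335/2
  (0, 10) → P = 150
  (7, 10) → P = 178

At the optimal vertex, x1 + 6x2 = 67 and x2 = 10.
Solving simultaneously gives x1 = 7, x2 = 10.

x1 = 7, x2 = 10, maximum P = 178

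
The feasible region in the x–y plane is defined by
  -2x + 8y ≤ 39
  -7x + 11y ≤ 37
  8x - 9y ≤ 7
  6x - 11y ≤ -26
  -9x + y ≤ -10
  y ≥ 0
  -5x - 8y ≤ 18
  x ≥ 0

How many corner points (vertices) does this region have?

The feasible vertices (each the meet of two boundaries and inside every other half-plane) are:
  (133/34, 199/34)
  (17/2, 7)
  (147/92, 403/92)
  (136/93, 98/31)

4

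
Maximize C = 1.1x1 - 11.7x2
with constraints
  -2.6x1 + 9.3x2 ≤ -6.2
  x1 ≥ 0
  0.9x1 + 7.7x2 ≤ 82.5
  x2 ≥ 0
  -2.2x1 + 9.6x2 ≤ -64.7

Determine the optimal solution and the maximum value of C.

Feasible corners and C = 1.1x1 - 11.7x2:
  (275/3, 0) → C = 605/6
  (129019/2558, 12327/2558) → C = -2305/2558
  (647/22, 0) → C = 647/20

At the optimal vertex, 0.9x1 + 7.7x2 = 82.5 and x2 = 0.
Solving simultaneously gives x1 = 275/3, x2 = 0.

x1 = 275/3, x2 = 0, maximum C = 605/6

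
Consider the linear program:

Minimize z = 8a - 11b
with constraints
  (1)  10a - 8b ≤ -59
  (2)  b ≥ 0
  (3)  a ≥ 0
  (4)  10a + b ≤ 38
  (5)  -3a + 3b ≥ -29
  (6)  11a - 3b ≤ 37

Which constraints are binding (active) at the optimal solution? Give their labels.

Extreme points and z = 8a - 11b:
  (0, 59/8) → z = -649/8
  (49/18, 97/9) → z = -871/9
  (0, 38) → z = -418

The minimum is at (0, 38). Substituting into each constraint, equality holds for (3) and (4); the remaining constraints have slack.

(3) and (4)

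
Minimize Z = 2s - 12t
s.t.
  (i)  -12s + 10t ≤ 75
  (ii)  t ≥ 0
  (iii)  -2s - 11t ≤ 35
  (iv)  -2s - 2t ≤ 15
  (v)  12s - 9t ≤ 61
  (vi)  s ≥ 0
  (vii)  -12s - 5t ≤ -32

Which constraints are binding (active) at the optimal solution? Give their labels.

(i) and (v)

Feasible corners and Z = 2s - 12t:
  (1285/12, 136) → Z = -8507/6
  (0, 15/2) → Z = -90
  (61/12, 0) → Z = 61/6
  (8/3, 0) → Z = 16/3
  (0, 32/5) → Z = -384/5

The minimum is at (1285/12, 136). Substituting into each constraint, equality holds for (i) and (v); the remaining constraints have slack.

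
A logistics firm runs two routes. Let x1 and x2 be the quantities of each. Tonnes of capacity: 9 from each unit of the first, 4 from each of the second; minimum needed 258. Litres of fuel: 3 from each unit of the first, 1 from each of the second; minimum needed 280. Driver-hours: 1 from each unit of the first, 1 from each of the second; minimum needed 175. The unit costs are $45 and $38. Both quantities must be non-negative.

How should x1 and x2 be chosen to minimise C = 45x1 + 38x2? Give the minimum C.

The feasible region is unbounded (it extends along (0, 1), (1, 0)), but C strictly increases along every unbounded feasible direction, so there is no improving ray and the minimum is attained at a vertex.

The binding constraints are 3x1 + x2 = 280 and x1 + x2 = 175.
Solving simultaneously gives x1 = 105/2, x2 = 245/2.

x1 = 105/2, x2 = 245/2, minimum C = 14035/2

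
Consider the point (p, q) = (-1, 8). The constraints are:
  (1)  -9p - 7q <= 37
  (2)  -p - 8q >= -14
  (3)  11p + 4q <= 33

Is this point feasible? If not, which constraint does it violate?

Constraint (2): -p - 8q = -63, which is not ≥ -14. All other constraints are satisfied.

not feasible — violates (2)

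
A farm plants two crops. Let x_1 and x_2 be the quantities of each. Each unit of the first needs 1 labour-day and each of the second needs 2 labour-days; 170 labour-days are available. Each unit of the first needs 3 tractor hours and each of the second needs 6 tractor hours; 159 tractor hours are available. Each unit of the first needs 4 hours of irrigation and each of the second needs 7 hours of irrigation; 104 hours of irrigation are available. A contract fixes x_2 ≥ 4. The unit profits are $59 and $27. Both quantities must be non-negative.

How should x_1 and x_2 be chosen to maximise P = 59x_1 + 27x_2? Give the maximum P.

The optimum lies where 4x_1 + 7x_2 = 104 and x_2 = 4.
Solving simultaneously gives x_1 = 19, x_2 = 4.

x_1 = 19, x_2 = 4, maximum P = 1229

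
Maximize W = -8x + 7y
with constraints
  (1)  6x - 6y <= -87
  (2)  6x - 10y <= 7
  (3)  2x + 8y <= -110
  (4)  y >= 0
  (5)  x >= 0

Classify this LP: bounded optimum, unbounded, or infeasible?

The boundaries 6x - 6y = -87 and x = 0 meet at (0, 29/2), but that point violates 2x + 8y ≤ -110. Every candidate vertex is excluded by some other constraint, so the feasible region is empty.

infeasible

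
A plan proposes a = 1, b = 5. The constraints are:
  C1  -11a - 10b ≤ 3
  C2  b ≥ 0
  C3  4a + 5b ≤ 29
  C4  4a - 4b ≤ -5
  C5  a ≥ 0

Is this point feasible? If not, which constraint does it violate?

C1: -61 ≤ 3 ✓
C2: 5 ≥ 0 ✓
C3: 29 ≤ 29 ✓
C4: -16 ≤ -5 ✓
C5: 1 ≥ 0 ✓

feasible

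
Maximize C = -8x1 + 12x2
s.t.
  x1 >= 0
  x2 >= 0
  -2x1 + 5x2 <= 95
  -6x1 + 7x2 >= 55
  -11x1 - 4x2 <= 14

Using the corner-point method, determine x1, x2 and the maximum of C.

x1 = 0, x2 = 19, maximum C = 228

Feasible corners and C = -8x1 + 12x2:
  (0, 19) → C = 228
  (0, 55/7) → C = 660/7
  (195/8, 115/4) → C = 150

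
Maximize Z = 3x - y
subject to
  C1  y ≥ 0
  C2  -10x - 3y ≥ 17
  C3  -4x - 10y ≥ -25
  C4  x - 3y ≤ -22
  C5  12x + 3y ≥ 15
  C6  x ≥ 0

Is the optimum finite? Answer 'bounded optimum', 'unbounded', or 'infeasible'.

infeasible

The boundaries 12x + 3y = 15 and x = 0 meet at (0, 5), but that point violates -10x - 3y ≥ 17. Every candidate vertex is excluded by some other constraint, so the feasible region is empty.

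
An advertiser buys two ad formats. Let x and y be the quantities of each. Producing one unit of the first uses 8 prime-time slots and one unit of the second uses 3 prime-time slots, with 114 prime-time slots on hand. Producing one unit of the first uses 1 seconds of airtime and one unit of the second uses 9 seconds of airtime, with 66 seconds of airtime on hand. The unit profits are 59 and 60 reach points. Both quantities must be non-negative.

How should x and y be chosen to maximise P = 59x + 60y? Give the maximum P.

Feasible corners and P = 59x + 60y:
  (0, 0) → P = 0
  (0, 22/3) → P = 440
  (57/4, 0) → P = 3363/4
  (12, 6) → P = 1068

x = 12, y = 6, maximum P = 1068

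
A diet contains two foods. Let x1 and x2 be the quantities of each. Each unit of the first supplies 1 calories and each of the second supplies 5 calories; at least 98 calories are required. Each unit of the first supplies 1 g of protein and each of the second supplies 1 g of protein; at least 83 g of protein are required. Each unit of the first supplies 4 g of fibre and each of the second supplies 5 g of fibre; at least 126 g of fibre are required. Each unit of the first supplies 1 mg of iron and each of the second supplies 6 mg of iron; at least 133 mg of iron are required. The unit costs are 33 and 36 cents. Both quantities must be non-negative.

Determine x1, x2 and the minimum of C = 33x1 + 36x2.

Extreme points and C = 33x1 + 36x2:
  (0, 83) → C = 2988
  (133, 0) → C = 4389
  (73, 10) → C = 2769
The feasible region is unbounded (it extends along (0, 1), (1, 0)), but C strictly increases along every unbounded feasible direction, so there is no improving ray and the minimum is attained at a vertex.

The optimum lies where x1 + x2 = 83 and x1 + 6x2 = 133.
Solving simultaneously gives x1 = 73, x2 = 10.

x1 = 73, x2 = 10, minimum C = 2769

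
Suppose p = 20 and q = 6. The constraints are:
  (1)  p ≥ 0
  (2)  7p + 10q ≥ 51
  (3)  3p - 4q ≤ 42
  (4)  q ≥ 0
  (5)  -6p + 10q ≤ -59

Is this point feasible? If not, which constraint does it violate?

(1): 20 ≥ 0 ✓
(2): 200 ≥ 51 ✓
(3): 36 ≤ 42 ✓
(4): 6 ≥ 0 ✓
(5): -60 ≤ -59 ✓

feasible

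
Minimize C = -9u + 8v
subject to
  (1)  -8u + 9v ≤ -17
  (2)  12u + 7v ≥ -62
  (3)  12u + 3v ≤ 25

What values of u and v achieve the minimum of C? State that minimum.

Extreme points and C = -9u + 8v:
  (-439/164, -175/41) → C = -1649/164
  (23/11, -1/33) → C = -629/33
  (361/48, -87/4) → C = -3867/16

The binding constraints are 12u + 7v = -62 and 12u + 3v = 25.
Solving simultaneously gives u = 361/48, v = -87/4.

u = 361/48, v = -87/4, minimum C = -3867/16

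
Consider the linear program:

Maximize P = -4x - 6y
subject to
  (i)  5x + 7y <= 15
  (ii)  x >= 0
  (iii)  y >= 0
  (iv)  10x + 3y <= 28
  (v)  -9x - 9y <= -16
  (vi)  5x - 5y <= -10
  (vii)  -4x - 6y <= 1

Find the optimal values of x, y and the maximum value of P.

x = 0, y = 2, maximum P = -12

Corner points and P = -4x - 6y:
  (0, 15/7) → P = -90/7
  (1/12, 25/12) → P = -77/6
  (0, 2) → P = -12

The binding constraints are x = 0 and 5x - 5y = -10.
Solving simultaneously gives x = 0, y = 2.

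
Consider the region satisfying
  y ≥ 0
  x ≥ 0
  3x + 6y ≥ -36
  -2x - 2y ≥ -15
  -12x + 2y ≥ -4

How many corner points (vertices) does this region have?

4

Intersecting each pair of boundary lines and keeping only the points that satisfy every inequality leaves:
  (0, 0)
  (1/3, 0)
  (0, 15/2)
  (19/14, 43/7)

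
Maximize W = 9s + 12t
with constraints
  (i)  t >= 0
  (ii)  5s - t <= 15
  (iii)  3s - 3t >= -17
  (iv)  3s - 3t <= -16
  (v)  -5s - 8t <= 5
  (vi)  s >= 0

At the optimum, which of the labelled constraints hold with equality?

Extreme points and W = 9s + 12t:
  (31/6, 65/6) → W = 353/2
  (61/12, 125/12) → W = 683/4
  (0, 17/3) → W = 68
  (0, 16/3) → W = 64

The maximum is at (31/6, 65/6). Substituting into each constraint, equality holds for (ii) and (iii); the remaining constraints have slack.

(ii) and (iii)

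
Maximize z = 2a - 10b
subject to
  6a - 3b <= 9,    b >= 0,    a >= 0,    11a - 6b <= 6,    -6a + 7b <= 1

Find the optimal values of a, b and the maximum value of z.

a = 6/11, b = 0, maximum z = 12/11

Feasible corners and z = 2a - 10b:
  (0, 0) → z = 0
  (6/11, 0) → z = 12/11
  (0, 1/7) → z = -10/7
  (48/41, 47/41) → z = -374/41

The optimum lies where b = 0 and 11a - 6b = 6.
Solving simultaneously gives a = 6/11, b = 0.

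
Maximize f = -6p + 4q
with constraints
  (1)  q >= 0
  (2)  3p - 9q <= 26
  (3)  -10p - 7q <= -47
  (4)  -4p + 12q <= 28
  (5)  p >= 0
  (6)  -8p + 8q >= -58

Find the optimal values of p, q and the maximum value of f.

p = 92/37, q = 117/37, maximum f = -84/37

Corner points and f = -6p + 4q:
  (47/10, 0) → f = -141/5
  (29/4, 0) → f = -87/2
  (92/37, 117/37) → f = -84/37
  (115/8, 57/8) → f = -231/4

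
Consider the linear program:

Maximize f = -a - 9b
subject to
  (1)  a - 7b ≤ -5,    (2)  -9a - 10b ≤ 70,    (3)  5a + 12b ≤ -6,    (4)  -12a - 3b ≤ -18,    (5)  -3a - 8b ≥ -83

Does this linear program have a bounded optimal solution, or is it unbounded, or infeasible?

The boundaries a - 7b = -5 and -9a - 10b = 70 meet at (-540/73, -25/73), but that point violates -12a - 3b ≤ -18. Every candidate vertex is excluded by some other constraint, so the feasible region is empty.

infeasible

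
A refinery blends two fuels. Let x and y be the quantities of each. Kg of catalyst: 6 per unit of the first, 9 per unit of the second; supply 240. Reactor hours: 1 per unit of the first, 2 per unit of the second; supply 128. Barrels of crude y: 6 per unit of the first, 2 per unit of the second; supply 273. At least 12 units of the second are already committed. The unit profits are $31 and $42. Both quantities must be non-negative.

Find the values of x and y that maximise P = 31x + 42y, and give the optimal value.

Corner points and P = 31x + 42y:
  (0, 80/3) → P = 1120
  (0, 12) → P = 504
  (22, 12) → P = 1186

x = 22, y = 12, maximum P = 1186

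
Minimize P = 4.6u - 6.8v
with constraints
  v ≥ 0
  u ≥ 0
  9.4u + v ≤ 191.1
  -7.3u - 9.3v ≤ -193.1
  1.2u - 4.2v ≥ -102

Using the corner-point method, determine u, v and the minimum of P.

Feasible corners and P = 4.6u - 6.8v:
  (0, 1931/93) → P = -65654/465
  (0, 170/7) → P = -1156/7
  (158413/8012, 42011/8012) → P = 443025/8012
  (11677/678, 9901/339) → P = -134899/1130

The binding constraints are u = 0 and 1.2u - 4.2v = -102.
Solving simultaneously gives u = 0, v = 170/7.

u = 0, v = 170/7, minimum P = -1156/7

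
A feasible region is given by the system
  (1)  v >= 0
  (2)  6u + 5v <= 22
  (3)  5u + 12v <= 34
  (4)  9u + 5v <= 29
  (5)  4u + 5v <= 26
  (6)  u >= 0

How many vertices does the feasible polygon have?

5

Of the 15 pairwise boundary intersections, those satisfying every inequality are:
  (29/9, 0)
  (0, 0)
  (2, 2)
  (7/3, 8/5)
  (0, 17/6)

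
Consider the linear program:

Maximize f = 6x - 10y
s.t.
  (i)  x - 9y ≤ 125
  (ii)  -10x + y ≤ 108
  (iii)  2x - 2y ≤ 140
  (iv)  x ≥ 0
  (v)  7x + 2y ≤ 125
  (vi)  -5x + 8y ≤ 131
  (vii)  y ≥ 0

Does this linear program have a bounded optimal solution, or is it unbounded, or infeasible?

bounded optimum

Feasible corners and f = 6x - 10y:
  (0, 131/8) → f = -655/4
  (0, 0) → f = 0
  (123/11, 257/11) → f = -1832/11
  (125/7, 0) → f = 750/7
The feasible region has finitely many vertices and no improving ray; the maximum is 750/7 at (125/7, 0).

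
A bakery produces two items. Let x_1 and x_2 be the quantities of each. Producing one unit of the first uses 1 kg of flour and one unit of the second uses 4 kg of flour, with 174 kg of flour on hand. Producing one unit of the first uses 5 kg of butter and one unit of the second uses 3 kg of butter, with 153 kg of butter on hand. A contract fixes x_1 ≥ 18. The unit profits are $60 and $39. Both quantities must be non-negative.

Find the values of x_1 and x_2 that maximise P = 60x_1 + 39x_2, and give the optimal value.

x_1 = 18, x_2 = 21, maximum P = 1899

Feasible corners and P = 60x_1 + 39x_2:
  (153/5, 0) → P = 1836
  (18, 0) → P = 1080
  (18, 21) → P = 1899

At the optimal vertex, 5x_1 + 3x_2 = 153 and x_1 = 18.
Solving simultaneously gives x_1 = 18, x_2 = 21.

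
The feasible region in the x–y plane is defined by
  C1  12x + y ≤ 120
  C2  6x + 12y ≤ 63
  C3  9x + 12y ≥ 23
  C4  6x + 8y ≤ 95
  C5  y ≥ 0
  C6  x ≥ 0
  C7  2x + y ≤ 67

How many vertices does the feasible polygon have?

5

Intersecting each pair of boundary lines and keeping only the points that satisfy every inequality leaves:
  (459/46, 6/23)
  (10, 0)
  (0, 21/4)
  (23/9, 0)
  (0, 23/12)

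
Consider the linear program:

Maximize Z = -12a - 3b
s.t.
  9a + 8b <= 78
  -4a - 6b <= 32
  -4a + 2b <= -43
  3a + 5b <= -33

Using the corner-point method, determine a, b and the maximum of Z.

a = 19, b = -18, maximum Z = -174

Extreme points and Z = -12a - 3b:
  (362/11, -300/11) → Z = -3444/11
  (218/7, -177/7) → Z = -2085/7
  (19, -18) → Z = -174

The optimum lies where -4a - 6b = 32 and 3a + 5b = -33.
Solving simultaneously gives a = 19, b = -18.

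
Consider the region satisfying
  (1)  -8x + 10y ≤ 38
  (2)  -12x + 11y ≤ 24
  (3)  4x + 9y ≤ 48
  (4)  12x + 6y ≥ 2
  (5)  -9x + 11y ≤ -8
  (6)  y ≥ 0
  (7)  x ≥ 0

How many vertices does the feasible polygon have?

3

Of the 21 pairwise boundary intersections, those satisfying every inequality are:
  (24/5, 16/5)
  (12, 0)
  (8/9, 0)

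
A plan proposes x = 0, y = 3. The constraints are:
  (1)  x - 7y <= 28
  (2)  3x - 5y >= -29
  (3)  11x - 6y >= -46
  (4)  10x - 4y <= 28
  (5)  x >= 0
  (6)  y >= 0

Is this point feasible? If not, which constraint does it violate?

(1): -21 ≤ 28 ✓
(2): -15 ≥ -29 ✓
(3): -18 ≥ -46 ✓
(4): -12 ≤ 28 ✓
(5): 0 ≥ 0 ✓
(6): 3 ≥ 0 ✓

feasible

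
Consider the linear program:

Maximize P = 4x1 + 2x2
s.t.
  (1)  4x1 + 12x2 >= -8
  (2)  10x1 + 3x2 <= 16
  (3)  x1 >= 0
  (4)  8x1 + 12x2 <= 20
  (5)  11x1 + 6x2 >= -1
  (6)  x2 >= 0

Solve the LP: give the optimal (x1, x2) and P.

x1 = 11/8, x2 = 3/4, maximum P = 7

Extreme points and P = 4x1 + 2x2:
  (11/8, 3/4) → P = 7
  (8/5, 0) → P = 32/5
  (0, 5/3) → P = 10/3
  (0, 0) → P = 0

At the optimal vertex, 10x1 + 3x2 = 16 and 8x1 + 12x2 = 20.
Solving simultaneously gives x1 = 11/8, x2 = 3/4.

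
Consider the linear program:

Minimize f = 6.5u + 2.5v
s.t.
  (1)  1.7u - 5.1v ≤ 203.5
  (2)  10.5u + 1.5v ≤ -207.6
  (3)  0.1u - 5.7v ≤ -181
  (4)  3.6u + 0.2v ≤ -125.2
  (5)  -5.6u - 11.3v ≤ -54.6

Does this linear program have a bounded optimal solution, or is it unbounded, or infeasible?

unbounded

From the feasible point (-2438/55, 9454/55), moving in the direction (-11.3, 5.6) keeps every constraint satisfied while f decreases without bound.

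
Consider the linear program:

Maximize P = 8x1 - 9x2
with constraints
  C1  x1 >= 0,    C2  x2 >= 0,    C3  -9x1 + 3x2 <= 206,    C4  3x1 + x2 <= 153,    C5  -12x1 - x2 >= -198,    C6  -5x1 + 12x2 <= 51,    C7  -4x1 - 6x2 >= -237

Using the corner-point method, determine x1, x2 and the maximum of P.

Extreme points and P = 8x1 - 9x2:
  (0, 0) → P = 0
  (0, 17/4) → P = -153/4
  (33/2, 0) → P = 132
  (2325/149, 1602/149) → P = 4182/149

The binding constraints are x2 = 0 and -12x1 - x2 = -198.
Solving simultaneously gives x1 = 33/2, x2 = 0.

x1 = 33/2, x2 = 0, maximum P = 132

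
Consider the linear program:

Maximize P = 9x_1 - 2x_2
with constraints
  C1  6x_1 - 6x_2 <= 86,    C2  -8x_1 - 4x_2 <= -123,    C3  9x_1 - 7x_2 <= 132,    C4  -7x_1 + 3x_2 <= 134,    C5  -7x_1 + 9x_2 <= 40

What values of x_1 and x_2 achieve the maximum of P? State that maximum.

x_1 = 367/8, x_2 = 321/8, maximum P = 2661/8

The binding constraints are 9x_1 - 7x_2 = 132 and -7x_1 + 9x_2 = 40.
Solving simultaneously gives x_1 = 367/8, x_2 = 321/8.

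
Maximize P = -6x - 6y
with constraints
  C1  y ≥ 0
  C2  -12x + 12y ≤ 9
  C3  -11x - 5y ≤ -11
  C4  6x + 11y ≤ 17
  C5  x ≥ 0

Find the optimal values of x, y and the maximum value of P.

Extreme points and P = -6x - 6y:
  (1, 0) → P = -6
  (17/6, 0) → P = -17
  (29/64, 77/64) → P = -159/16
  (35/68, 43/34) → P = -363/34

The optimum lies where y = 0 and -11x - 5y = -11.
Solving simultaneously gives x = 1, y = 0.

x = 1, y = 0, maximum P = -6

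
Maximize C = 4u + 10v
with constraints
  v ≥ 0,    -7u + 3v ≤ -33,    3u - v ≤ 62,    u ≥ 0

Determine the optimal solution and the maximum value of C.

Vertices and C = 4u + 10v:
  (33/7, 0) → C = 132/7
  (62/3, 0) → C = 248/3
  (153/2, 335/2) → C = 1981

u = 153/2, v = 335/2, maximum C = 1981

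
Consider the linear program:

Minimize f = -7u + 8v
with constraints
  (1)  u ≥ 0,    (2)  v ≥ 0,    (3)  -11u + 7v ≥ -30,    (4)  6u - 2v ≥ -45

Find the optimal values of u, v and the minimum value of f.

u = 30/11, v = 0, minimum f = -210/11

Extreme points and f = -7u + 8v:
  (0, 0) → f = 0
  (0, 45/2) → f = 180
  (30/11, 0) → f = -210/11
The feasible region is unbounded (it extends along (1, 3), (7, 11)), but f strictly increases along every unbounded feasible direction, so there is no improving ray and the minimum is attained at a vertex.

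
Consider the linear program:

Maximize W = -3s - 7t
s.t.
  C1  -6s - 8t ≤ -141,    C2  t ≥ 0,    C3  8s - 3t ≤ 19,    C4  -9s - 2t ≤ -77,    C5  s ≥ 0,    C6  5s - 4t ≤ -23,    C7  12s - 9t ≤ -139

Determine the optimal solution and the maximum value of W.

s = 83/21, t = 145/7, maximum W = -1098/7

Vertices and W = -3s - 7t:
  (49/3, 335/9) → W = -2786/9
  (0, 77/2) → W = -539/2
  (83/21, 145/7) → W = -1098/7
The feasible region is unbounded (it extends along (0, 1), (3, 8)), but W strictly decreases along every unbounded feasible direction, so there is no improving ray and the maximum is attained at a vertex.

The optimum lies where -9s - 2t = -77 and 12s - 9t = -139.
Solving simultaneously gives s = 83/21, t = 145/7.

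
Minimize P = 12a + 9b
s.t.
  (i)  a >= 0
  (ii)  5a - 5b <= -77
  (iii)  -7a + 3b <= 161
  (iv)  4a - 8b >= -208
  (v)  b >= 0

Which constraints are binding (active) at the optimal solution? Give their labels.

Feasible corners and P = 12a + 9b:
  (0, 77/5) → P = 693/5
  (0, 26) → P = 234
  (106/5, 183/5) → P = 2919/5

The minimum is at (0, 77/5). Substituting into each constraint, equality holds for (i) and (ii); the remaining constraints have slack.

(i) and (ii)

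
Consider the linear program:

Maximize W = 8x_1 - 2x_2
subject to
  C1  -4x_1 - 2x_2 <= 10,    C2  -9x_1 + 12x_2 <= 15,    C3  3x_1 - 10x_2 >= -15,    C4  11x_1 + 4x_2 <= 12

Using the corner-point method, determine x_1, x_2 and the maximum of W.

x_1 = 32/3, x_2 = -79/3, maximum W = 138

Vertices and W = 8x_1 - 2x_2:
  (-25/11, -5/11) → W = -190/11
  (32/3, -79/3) → W = 138
  (1/2, 13/8) → W = 3/4

The optimum lies where -4x_1 - 2x_2 = 10 and 11x_1 + 4x_2 = 12.
Solving simultaneously gives x_1 = 32/3, x_2 = -79/3.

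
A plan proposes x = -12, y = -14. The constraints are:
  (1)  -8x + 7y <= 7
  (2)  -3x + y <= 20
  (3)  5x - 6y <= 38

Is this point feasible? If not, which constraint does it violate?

not feasible — violates (2)

Constraint (2): -3x + y = 22, which is not ≤ 20. All other constraints are satisfied.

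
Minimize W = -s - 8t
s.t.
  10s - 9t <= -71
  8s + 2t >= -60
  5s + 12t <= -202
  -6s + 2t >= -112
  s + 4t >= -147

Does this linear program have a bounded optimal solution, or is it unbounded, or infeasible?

The boundaries 10s - 9t = -71 and 8s + 2t = -60 meet at (-341/46, -8/23), but that point violates 5s + 12t ≤ -202. Every candidate vertex is excluded by some other constraint, so the feasible region is empty.

infeasible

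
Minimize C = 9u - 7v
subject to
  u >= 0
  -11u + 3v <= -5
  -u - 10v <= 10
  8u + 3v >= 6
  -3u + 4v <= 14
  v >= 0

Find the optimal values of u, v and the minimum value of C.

u = 62/35, v = 169/35, minimum C = -125/7

The feasible region is unbounded (it extends along (4, 3), (1, 0)), but C strictly increases along every unbounded feasible direction, so there is no improving ray and the minimum is attained at a vertex.

The optimum lies where -11u + 3v = -5 and -3u + 4v = 14.
Solving simultaneously gives u = 62/35, v = 169/35.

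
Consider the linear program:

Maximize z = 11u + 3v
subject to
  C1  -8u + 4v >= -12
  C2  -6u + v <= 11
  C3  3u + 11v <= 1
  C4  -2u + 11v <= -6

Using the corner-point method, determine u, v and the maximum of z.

u = 27/20, v = -3/10, maximum z = 279/20

Extreme points and z = 11u + 3v:
  (-7/2, -10) → z = -137/2
  (27/20, -3/10) → z = 279/20
  (-127/64, -29/32) → z = -1571/64

At the optimal vertex, -8u + 4v = -12 and -2u + 11v = -6.
Solving simultaneously gives u = 27/20, v = -3/10.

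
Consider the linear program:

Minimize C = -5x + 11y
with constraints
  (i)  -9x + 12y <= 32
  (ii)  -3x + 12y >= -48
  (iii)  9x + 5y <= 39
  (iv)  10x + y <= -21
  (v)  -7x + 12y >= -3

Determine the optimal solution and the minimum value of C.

Vertices and C = -5x + 11y:
  (-40/3, -22/3) → C = -14
  (-284/129, 131/129) → C = 2861/129
  (-45/4, -109/16) → C = -299/16
  (-249/127, -177/127) → C = -702/127

x = -45/4, y = -109/16, minimum C = -299/16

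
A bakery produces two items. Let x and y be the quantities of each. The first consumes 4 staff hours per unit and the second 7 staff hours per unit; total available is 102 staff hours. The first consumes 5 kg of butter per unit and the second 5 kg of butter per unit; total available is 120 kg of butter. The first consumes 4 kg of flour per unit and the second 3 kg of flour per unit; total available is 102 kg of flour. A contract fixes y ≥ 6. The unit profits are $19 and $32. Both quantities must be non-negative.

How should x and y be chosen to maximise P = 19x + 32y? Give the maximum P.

Vertices and P = 19x + 32y:
  (0, 102/7) → P = 3264/7
  (0, 6) → P = 192
  (15, 6) → P = 477

At the optimal vertex, 4x + 7y = 102 and y = 6.
Solving simultaneously gives x = 15, y = 6.

x = 15, y = 6, maximum P = 477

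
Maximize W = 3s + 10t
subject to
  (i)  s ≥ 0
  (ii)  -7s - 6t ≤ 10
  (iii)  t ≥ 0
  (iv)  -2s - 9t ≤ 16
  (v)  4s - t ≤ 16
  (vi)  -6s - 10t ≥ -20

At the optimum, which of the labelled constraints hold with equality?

Vertices and W = 3s + 10t:
  (0, 0) → W = 0
  (0, 2) → W = 20
  (10/3, 0) → W = 10

The maximum is at (0, 2). Substituting into each constraint, equality holds for (i) and (vi); the remaining constraints have slack.

(i) and (vi)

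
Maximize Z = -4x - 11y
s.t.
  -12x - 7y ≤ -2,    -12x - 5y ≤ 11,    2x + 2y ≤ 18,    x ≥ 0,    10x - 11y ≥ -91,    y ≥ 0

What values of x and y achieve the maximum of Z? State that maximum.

Corner points and Z = -4x - 11y:
  (0, 2/7) → Z = -22/7
  (1/6, 0) → Z = -2/3
  (8/21, 181/21) → Z = -289/3
  (9, 0) → Z = -36
  (0, 91/11) → Z = -91

The binding constraints are -12x - 7y = -2 and y = 0.
Solving simultaneously gives x = 1/6, y = 0.

x = 1/6, y = 0, maximum Z = -2/3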